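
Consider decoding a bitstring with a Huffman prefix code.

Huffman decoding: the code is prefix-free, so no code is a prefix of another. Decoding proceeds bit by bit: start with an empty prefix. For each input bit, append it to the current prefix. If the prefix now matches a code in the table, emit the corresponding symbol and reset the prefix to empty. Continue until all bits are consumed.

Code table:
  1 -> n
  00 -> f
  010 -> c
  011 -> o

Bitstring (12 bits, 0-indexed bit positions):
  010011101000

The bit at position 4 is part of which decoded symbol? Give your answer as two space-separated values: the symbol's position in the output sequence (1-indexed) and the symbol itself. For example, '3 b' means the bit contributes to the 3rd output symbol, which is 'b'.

Bit 0: prefix='0' (no match yet)
Bit 1: prefix='01' (no match yet)
Bit 2: prefix='010' -> emit 'c', reset
Bit 3: prefix='0' (no match yet)
Bit 4: prefix='01' (no match yet)
Bit 5: prefix='011' -> emit 'o', reset
Bit 6: prefix='1' -> emit 'n', reset
Bit 7: prefix='0' (no match yet)
Bit 8: prefix='01' (no match yet)

Answer: 2 o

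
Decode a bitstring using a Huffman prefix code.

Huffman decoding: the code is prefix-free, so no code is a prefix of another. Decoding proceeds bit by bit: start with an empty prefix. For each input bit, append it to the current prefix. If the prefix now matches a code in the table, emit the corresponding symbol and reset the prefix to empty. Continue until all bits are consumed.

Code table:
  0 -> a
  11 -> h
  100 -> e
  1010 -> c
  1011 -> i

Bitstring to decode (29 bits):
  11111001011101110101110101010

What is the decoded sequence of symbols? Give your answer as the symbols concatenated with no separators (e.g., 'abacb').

Bit 0: prefix='1' (no match yet)
Bit 1: prefix='11' -> emit 'h', reset
Bit 2: prefix='1' (no match yet)
Bit 3: prefix='11' -> emit 'h', reset
Bit 4: prefix='1' (no match yet)
Bit 5: prefix='10' (no match yet)
Bit 6: prefix='100' -> emit 'e', reset
Bit 7: prefix='1' (no match yet)
Bit 8: prefix='10' (no match yet)
Bit 9: prefix='101' (no match yet)
Bit 10: prefix='1011' -> emit 'i', reset
Bit 11: prefix='1' (no match yet)
Bit 12: prefix='10' (no match yet)
Bit 13: prefix='101' (no match yet)
Bit 14: prefix='1011' -> emit 'i', reset
Bit 15: prefix='1' (no match yet)
Bit 16: prefix='10' (no match yet)
Bit 17: prefix='101' (no match yet)
Bit 18: prefix='1010' -> emit 'c', reset
Bit 19: prefix='1' (no match yet)
Bit 20: prefix='11' -> emit 'h', reset
Bit 21: prefix='1' (no match yet)
Bit 22: prefix='10' (no match yet)
Bit 23: prefix='101' (no match yet)
Bit 24: prefix='1010' -> emit 'c', reset
Bit 25: prefix='1' (no match yet)
Bit 26: prefix='10' (no match yet)
Bit 27: prefix='101' (no match yet)
Bit 28: prefix='1010' -> emit 'c', reset

Answer: hheiichcc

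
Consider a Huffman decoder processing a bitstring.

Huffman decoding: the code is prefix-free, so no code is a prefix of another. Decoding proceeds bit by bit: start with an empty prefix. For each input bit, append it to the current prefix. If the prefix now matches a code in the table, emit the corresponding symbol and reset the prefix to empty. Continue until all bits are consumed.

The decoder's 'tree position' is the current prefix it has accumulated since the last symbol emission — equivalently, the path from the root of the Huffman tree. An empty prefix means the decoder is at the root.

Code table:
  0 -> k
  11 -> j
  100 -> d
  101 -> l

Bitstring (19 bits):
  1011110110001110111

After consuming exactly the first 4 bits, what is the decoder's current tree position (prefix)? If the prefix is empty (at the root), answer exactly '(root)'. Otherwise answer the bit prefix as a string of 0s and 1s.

Bit 0: prefix='1' (no match yet)
Bit 1: prefix='10' (no match yet)
Bit 2: prefix='101' -> emit 'l', reset
Bit 3: prefix='1' (no match yet)

Answer: 1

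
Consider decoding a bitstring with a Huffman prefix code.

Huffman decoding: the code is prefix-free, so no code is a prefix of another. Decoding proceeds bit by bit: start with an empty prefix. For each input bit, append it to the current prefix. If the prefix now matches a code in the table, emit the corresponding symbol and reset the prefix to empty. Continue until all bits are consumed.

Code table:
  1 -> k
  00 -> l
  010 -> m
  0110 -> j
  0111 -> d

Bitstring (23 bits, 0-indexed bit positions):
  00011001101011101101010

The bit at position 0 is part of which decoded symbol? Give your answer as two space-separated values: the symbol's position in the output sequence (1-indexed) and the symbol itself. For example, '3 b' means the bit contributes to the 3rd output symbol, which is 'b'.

Bit 0: prefix='0' (no match yet)
Bit 1: prefix='00' -> emit 'l', reset
Bit 2: prefix='0' (no match yet)
Bit 3: prefix='01' (no match yet)
Bit 4: prefix='011' (no match yet)

Answer: 1 l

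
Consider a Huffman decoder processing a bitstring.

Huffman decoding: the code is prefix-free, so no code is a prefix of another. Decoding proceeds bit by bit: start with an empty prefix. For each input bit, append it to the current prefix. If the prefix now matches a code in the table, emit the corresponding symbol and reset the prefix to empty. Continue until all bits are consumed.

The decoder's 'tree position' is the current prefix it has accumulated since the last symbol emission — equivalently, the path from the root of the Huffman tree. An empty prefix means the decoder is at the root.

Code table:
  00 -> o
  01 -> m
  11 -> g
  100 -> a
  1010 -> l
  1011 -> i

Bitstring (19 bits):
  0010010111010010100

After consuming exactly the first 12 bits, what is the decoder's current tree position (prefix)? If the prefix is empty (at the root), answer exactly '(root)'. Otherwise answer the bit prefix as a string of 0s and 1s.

Answer: 101

Derivation:
Bit 0: prefix='0' (no match yet)
Bit 1: prefix='00' -> emit 'o', reset
Bit 2: prefix='1' (no match yet)
Bit 3: prefix='10' (no match yet)
Bit 4: prefix='100' -> emit 'a', reset
Bit 5: prefix='1' (no match yet)
Bit 6: prefix='10' (no match yet)
Bit 7: prefix='101' (no match yet)
Bit 8: prefix='1011' -> emit 'i', reset
Bit 9: prefix='1' (no match yet)
Bit 10: prefix='10' (no match yet)
Bit 11: prefix='101' (no match yet)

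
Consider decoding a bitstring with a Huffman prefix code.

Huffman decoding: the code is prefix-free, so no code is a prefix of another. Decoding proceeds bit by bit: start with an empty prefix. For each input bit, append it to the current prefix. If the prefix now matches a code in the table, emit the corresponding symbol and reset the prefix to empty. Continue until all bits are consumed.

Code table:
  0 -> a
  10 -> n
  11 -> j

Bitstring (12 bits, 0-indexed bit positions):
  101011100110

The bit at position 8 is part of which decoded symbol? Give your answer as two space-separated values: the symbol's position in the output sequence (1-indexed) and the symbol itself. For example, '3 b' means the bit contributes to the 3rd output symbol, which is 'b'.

Answer: 5 a

Derivation:
Bit 0: prefix='1' (no match yet)
Bit 1: prefix='10' -> emit 'n', reset
Bit 2: prefix='1' (no match yet)
Bit 3: prefix='10' -> emit 'n', reset
Bit 4: prefix='1' (no match yet)
Bit 5: prefix='11' -> emit 'j', reset
Bit 6: prefix='1' (no match yet)
Bit 7: prefix='10' -> emit 'n', reset
Bit 8: prefix='0' -> emit 'a', reset
Bit 9: prefix='1' (no match yet)
Bit 10: prefix='11' -> emit 'j', reset
Bit 11: prefix='0' -> emit 'a', reset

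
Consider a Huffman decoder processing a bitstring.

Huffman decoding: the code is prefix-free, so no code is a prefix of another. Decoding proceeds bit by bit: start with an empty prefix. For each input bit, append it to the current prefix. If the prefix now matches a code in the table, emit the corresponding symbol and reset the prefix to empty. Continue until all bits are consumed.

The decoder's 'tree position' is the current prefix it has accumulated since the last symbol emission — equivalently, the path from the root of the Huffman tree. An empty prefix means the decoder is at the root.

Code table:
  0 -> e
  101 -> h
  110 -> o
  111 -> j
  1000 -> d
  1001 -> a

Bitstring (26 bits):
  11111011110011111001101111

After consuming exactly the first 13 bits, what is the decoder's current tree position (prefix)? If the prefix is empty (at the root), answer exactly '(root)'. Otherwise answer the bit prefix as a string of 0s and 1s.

Bit 0: prefix='1' (no match yet)
Bit 1: prefix='11' (no match yet)
Bit 2: prefix='111' -> emit 'j', reset
Bit 3: prefix='1' (no match yet)
Bit 4: prefix='11' (no match yet)
Bit 5: prefix='110' -> emit 'o', reset
Bit 6: prefix='1' (no match yet)
Bit 7: prefix='11' (no match yet)
Bit 8: prefix='111' -> emit 'j', reset
Bit 9: prefix='1' (no match yet)
Bit 10: prefix='10' (no match yet)
Bit 11: prefix='100' (no match yet)
Bit 12: prefix='1001' -> emit 'a', reset

Answer: (root)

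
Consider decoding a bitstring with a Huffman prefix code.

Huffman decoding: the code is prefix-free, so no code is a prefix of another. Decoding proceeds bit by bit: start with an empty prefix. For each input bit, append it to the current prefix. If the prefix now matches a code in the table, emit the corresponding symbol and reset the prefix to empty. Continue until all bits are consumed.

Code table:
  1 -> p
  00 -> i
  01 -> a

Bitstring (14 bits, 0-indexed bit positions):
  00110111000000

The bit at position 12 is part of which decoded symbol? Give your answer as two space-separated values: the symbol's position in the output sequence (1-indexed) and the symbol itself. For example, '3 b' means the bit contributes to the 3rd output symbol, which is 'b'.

Answer: 9 i

Derivation:
Bit 0: prefix='0' (no match yet)
Bit 1: prefix='00' -> emit 'i', reset
Bit 2: prefix='1' -> emit 'p', reset
Bit 3: prefix='1' -> emit 'p', reset
Bit 4: prefix='0' (no match yet)
Bit 5: prefix='01' -> emit 'a', reset
Bit 6: prefix='1' -> emit 'p', reset
Bit 7: prefix='1' -> emit 'p', reset
Bit 8: prefix='0' (no match yet)
Bit 9: prefix='00' -> emit 'i', reset
Bit 10: prefix='0' (no match yet)
Bit 11: prefix='00' -> emit 'i', reset
Bit 12: prefix='0' (no match yet)
Bit 13: prefix='00' -> emit 'i', reset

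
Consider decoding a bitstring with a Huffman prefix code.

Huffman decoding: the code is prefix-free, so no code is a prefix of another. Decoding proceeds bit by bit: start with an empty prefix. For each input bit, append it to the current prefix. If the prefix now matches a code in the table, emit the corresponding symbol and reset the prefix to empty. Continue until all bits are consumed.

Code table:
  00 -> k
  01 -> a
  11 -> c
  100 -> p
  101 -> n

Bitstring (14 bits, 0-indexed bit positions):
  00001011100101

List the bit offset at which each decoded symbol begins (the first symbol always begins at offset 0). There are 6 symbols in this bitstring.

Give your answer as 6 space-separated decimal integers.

Answer: 0 2 4 7 9 11

Derivation:
Bit 0: prefix='0' (no match yet)
Bit 1: prefix='00' -> emit 'k', reset
Bit 2: prefix='0' (no match yet)
Bit 3: prefix='00' -> emit 'k', reset
Bit 4: prefix='1' (no match yet)
Bit 5: prefix='10' (no match yet)
Bit 6: prefix='101' -> emit 'n', reset
Bit 7: prefix='1' (no match yet)
Bit 8: prefix='11' -> emit 'c', reset
Bit 9: prefix='0' (no match yet)
Bit 10: prefix='00' -> emit 'k', reset
Bit 11: prefix='1' (no match yet)
Bit 12: prefix='10' (no match yet)
Bit 13: prefix='101' -> emit 'n', reset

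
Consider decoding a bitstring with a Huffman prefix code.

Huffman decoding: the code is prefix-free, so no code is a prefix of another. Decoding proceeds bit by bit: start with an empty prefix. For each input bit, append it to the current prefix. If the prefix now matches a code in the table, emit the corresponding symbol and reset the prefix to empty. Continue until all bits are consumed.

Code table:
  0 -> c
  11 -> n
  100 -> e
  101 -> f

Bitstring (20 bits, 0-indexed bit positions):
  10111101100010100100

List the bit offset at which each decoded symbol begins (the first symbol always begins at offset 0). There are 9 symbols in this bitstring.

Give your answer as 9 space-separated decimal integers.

Bit 0: prefix='1' (no match yet)
Bit 1: prefix='10' (no match yet)
Bit 2: prefix='101' -> emit 'f', reset
Bit 3: prefix='1' (no match yet)
Bit 4: prefix='11' -> emit 'n', reset
Bit 5: prefix='1' (no match yet)
Bit 6: prefix='10' (no match yet)
Bit 7: prefix='101' -> emit 'f', reset
Bit 8: prefix='1' (no match yet)
Bit 9: prefix='10' (no match yet)
Bit 10: prefix='100' -> emit 'e', reset
Bit 11: prefix='0' -> emit 'c', reset
Bit 12: prefix='1' (no match yet)
Bit 13: prefix='10' (no match yet)
Bit 14: prefix='101' -> emit 'f', reset
Bit 15: prefix='0' -> emit 'c', reset
Bit 16: prefix='0' -> emit 'c', reset
Bit 17: prefix='1' (no match yet)
Bit 18: prefix='10' (no match yet)
Bit 19: prefix='100' -> emit 'e', reset

Answer: 0 3 5 8 11 12 15 16 17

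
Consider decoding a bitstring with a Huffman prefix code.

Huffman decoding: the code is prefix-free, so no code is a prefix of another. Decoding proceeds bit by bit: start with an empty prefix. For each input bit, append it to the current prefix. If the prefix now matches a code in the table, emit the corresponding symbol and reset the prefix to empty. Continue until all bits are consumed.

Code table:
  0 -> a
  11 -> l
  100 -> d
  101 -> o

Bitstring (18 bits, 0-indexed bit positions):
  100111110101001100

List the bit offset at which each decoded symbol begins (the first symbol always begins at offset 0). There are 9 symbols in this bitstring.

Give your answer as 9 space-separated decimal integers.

Answer: 0 3 5 7 10 11 14 16 17

Derivation:
Bit 0: prefix='1' (no match yet)
Bit 1: prefix='10' (no match yet)
Bit 2: prefix='100' -> emit 'd', reset
Bit 3: prefix='1' (no match yet)
Bit 4: prefix='11' -> emit 'l', reset
Bit 5: prefix='1' (no match yet)
Bit 6: prefix='11' -> emit 'l', reset
Bit 7: prefix='1' (no match yet)
Bit 8: prefix='10' (no match yet)
Bit 9: prefix='101' -> emit 'o', reset
Bit 10: prefix='0' -> emit 'a', reset
Bit 11: prefix='1' (no match yet)
Bit 12: prefix='10' (no match yet)
Bit 13: prefix='100' -> emit 'd', reset
Bit 14: prefix='1' (no match yet)
Bit 15: prefix='11' -> emit 'l', reset
Bit 16: prefix='0' -> emit 'a', reset
Bit 17: prefix='0' -> emit 'a', reset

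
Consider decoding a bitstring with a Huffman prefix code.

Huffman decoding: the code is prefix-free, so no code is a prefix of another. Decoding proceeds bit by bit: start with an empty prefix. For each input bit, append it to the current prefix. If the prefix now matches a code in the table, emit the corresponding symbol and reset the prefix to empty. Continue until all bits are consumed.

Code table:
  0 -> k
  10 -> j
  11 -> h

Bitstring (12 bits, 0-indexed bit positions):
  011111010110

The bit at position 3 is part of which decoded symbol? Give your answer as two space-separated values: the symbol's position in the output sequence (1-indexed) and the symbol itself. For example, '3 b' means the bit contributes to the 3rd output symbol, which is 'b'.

Bit 0: prefix='0' -> emit 'k', reset
Bit 1: prefix='1' (no match yet)
Bit 2: prefix='11' -> emit 'h', reset
Bit 3: prefix='1' (no match yet)
Bit 4: prefix='11' -> emit 'h', reset
Bit 5: prefix='1' (no match yet)
Bit 6: prefix='10' -> emit 'j', reset
Bit 7: prefix='1' (no match yet)

Answer: 3 h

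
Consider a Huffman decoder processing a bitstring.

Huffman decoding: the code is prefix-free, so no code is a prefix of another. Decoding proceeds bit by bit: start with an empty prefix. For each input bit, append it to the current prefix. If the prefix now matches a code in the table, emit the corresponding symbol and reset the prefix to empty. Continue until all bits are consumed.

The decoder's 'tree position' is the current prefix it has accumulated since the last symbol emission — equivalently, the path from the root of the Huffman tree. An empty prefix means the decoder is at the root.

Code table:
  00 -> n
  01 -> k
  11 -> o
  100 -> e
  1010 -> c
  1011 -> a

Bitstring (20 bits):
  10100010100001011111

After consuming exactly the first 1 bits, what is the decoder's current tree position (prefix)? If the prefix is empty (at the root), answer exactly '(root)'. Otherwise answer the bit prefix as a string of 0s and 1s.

Bit 0: prefix='1' (no match yet)

Answer: 1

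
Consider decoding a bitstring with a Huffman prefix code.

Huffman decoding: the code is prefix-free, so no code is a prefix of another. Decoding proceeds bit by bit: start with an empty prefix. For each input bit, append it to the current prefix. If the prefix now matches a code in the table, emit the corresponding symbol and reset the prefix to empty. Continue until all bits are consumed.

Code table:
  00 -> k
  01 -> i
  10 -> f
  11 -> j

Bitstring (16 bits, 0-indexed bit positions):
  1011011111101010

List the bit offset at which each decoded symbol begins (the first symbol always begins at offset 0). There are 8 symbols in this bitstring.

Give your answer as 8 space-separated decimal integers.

Answer: 0 2 4 6 8 10 12 14

Derivation:
Bit 0: prefix='1' (no match yet)
Bit 1: prefix='10' -> emit 'f', reset
Bit 2: prefix='1' (no match yet)
Bit 3: prefix='11' -> emit 'j', reset
Bit 4: prefix='0' (no match yet)
Bit 5: prefix='01' -> emit 'i', reset
Bit 6: prefix='1' (no match yet)
Bit 7: prefix='11' -> emit 'j', reset
Bit 8: prefix='1' (no match yet)
Bit 9: prefix='11' -> emit 'j', reset
Bit 10: prefix='1' (no match yet)
Bit 11: prefix='10' -> emit 'f', reset
Bit 12: prefix='1' (no match yet)
Bit 13: prefix='10' -> emit 'f', reset
Bit 14: prefix='1' (no match yet)
Bit 15: prefix='10' -> emit 'f', reset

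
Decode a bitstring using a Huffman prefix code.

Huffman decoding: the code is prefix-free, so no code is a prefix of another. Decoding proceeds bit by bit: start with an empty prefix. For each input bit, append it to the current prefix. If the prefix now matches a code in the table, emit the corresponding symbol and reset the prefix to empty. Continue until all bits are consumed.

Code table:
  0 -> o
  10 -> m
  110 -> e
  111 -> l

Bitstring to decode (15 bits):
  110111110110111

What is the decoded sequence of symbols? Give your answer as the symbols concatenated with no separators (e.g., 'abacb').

Answer: eleel

Derivation:
Bit 0: prefix='1' (no match yet)
Bit 1: prefix='11' (no match yet)
Bit 2: prefix='110' -> emit 'e', reset
Bit 3: prefix='1' (no match yet)
Bit 4: prefix='11' (no match yet)
Bit 5: prefix='111' -> emit 'l', reset
Bit 6: prefix='1' (no match yet)
Bit 7: prefix='11' (no match yet)
Bit 8: prefix='110' -> emit 'e', reset
Bit 9: prefix='1' (no match yet)
Bit 10: prefix='11' (no match yet)
Bit 11: prefix='110' -> emit 'e', reset
Bit 12: prefix='1' (no match yet)
Bit 13: prefix='11' (no match yet)
Bit 14: prefix='111' -> emit 'l', reset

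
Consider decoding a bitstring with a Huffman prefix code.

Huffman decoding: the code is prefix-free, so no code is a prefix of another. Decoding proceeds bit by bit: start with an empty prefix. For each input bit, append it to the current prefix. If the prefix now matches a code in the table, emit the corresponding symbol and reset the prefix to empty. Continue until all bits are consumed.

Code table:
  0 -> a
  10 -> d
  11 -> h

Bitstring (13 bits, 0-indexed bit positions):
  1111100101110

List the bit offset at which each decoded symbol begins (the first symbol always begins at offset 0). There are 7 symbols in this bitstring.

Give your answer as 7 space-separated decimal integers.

Bit 0: prefix='1' (no match yet)
Bit 1: prefix='11' -> emit 'h', reset
Bit 2: prefix='1' (no match yet)
Bit 3: prefix='11' -> emit 'h', reset
Bit 4: prefix='1' (no match yet)
Bit 5: prefix='10' -> emit 'd', reset
Bit 6: prefix='0' -> emit 'a', reset
Bit 7: prefix='1' (no match yet)
Bit 8: prefix='10' -> emit 'd', reset
Bit 9: prefix='1' (no match yet)
Bit 10: prefix='11' -> emit 'h', reset
Bit 11: prefix='1' (no match yet)
Bit 12: prefix='10' -> emit 'd', reset

Answer: 0 2 4 6 7 9 11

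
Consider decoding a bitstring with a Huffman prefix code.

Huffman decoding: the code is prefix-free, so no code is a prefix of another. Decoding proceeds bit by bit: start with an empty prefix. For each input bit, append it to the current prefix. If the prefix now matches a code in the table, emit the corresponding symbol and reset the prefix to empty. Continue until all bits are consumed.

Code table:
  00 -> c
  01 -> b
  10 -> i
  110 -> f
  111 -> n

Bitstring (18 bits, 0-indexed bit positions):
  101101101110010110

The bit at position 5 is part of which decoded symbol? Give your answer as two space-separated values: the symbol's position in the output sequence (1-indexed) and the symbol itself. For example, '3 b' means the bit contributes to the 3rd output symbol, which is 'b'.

Bit 0: prefix='1' (no match yet)
Bit 1: prefix='10' -> emit 'i', reset
Bit 2: prefix='1' (no match yet)
Bit 3: prefix='11' (no match yet)
Bit 4: prefix='110' -> emit 'f', reset
Bit 5: prefix='1' (no match yet)
Bit 6: prefix='11' (no match yet)
Bit 7: prefix='110' -> emit 'f', reset
Bit 8: prefix='1' (no match yet)
Bit 9: prefix='11' (no match yet)

Answer: 3 f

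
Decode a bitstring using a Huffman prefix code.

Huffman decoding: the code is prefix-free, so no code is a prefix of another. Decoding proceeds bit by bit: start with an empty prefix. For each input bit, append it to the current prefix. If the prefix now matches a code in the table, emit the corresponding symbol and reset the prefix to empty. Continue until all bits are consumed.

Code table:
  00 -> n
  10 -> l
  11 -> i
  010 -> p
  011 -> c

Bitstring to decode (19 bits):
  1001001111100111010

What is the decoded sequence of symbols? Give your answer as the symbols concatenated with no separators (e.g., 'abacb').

Bit 0: prefix='1' (no match yet)
Bit 1: prefix='10' -> emit 'l', reset
Bit 2: prefix='0' (no match yet)
Bit 3: prefix='01' (no match yet)
Bit 4: prefix='010' -> emit 'p', reset
Bit 5: prefix='0' (no match yet)
Bit 6: prefix='01' (no match yet)
Bit 7: prefix='011' -> emit 'c', reset
Bit 8: prefix='1' (no match yet)
Bit 9: prefix='11' -> emit 'i', reset
Bit 10: prefix='1' (no match yet)
Bit 11: prefix='10' -> emit 'l', reset
Bit 12: prefix='0' (no match yet)
Bit 13: prefix='01' (no match yet)
Bit 14: prefix='011' -> emit 'c', reset
Bit 15: prefix='1' (no match yet)
Bit 16: prefix='10' -> emit 'l', reset
Bit 17: prefix='1' (no match yet)
Bit 18: prefix='10' -> emit 'l', reset

Answer: lpcilcll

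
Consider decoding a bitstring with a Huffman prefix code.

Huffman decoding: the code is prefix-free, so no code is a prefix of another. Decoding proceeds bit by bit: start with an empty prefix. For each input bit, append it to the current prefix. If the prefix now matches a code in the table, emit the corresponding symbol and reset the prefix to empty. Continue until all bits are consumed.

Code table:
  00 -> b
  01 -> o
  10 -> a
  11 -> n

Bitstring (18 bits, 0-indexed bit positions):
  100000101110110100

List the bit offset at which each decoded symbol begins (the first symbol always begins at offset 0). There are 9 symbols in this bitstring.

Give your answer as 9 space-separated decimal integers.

Bit 0: prefix='1' (no match yet)
Bit 1: prefix='10' -> emit 'a', reset
Bit 2: prefix='0' (no match yet)
Bit 3: prefix='00' -> emit 'b', reset
Bit 4: prefix='0' (no match yet)
Bit 5: prefix='00' -> emit 'b', reset
Bit 6: prefix='1' (no match yet)
Bit 7: prefix='10' -> emit 'a', reset
Bit 8: prefix='1' (no match yet)
Bit 9: prefix='11' -> emit 'n', reset
Bit 10: prefix='1' (no match yet)
Bit 11: prefix='10' -> emit 'a', reset
Bit 12: prefix='1' (no match yet)
Bit 13: prefix='11' -> emit 'n', reset
Bit 14: prefix='0' (no match yet)
Bit 15: prefix='01' -> emit 'o', reset
Bit 16: prefix='0' (no match yet)
Bit 17: prefix='00' -> emit 'b', reset

Answer: 0 2 4 6 8 10 12 14 16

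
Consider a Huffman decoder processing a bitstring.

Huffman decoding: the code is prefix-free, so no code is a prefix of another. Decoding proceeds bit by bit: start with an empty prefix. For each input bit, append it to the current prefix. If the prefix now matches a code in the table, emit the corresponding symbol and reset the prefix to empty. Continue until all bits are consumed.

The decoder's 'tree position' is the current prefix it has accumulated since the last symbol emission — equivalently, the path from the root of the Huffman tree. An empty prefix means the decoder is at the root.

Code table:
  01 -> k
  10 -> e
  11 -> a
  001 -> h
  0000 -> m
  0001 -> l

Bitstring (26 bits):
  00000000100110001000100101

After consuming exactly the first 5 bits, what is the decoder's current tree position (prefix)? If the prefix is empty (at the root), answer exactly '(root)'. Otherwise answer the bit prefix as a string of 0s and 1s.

Bit 0: prefix='0' (no match yet)
Bit 1: prefix='00' (no match yet)
Bit 2: prefix='000' (no match yet)
Bit 3: prefix='0000' -> emit 'm', reset
Bit 4: prefix='0' (no match yet)

Answer: 0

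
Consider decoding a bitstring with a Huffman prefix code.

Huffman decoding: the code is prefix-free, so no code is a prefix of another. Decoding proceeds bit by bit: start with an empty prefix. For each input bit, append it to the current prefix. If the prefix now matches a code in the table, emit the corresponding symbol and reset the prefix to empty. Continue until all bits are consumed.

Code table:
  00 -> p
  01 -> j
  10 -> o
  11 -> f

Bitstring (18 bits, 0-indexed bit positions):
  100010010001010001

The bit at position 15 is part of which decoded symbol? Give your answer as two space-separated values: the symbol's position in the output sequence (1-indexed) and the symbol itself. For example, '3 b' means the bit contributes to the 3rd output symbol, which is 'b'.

Bit 0: prefix='1' (no match yet)
Bit 1: prefix='10' -> emit 'o', reset
Bit 2: prefix='0' (no match yet)
Bit 3: prefix='00' -> emit 'p', reset
Bit 4: prefix='1' (no match yet)
Bit 5: prefix='10' -> emit 'o', reset
Bit 6: prefix='0' (no match yet)
Bit 7: prefix='01' -> emit 'j', reset
Bit 8: prefix='0' (no match yet)
Bit 9: prefix='00' -> emit 'p', reset
Bit 10: prefix='0' (no match yet)
Bit 11: prefix='01' -> emit 'j', reset
Bit 12: prefix='0' (no match yet)
Bit 13: prefix='01' -> emit 'j', reset
Bit 14: prefix='0' (no match yet)
Bit 15: prefix='00' -> emit 'p', reset
Bit 16: prefix='0' (no match yet)
Bit 17: prefix='01' -> emit 'j', reset

Answer: 8 p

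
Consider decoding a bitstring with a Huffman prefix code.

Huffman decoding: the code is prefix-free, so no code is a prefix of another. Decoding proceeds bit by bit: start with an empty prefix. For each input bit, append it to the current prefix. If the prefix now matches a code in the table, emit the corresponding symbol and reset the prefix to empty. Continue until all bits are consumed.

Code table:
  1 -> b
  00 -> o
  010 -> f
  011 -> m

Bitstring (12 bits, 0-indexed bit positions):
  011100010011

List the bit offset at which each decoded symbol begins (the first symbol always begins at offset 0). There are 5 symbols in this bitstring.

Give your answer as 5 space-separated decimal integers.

Bit 0: prefix='0' (no match yet)
Bit 1: prefix='01' (no match yet)
Bit 2: prefix='011' -> emit 'm', reset
Bit 3: prefix='1' -> emit 'b', reset
Bit 4: prefix='0' (no match yet)
Bit 5: prefix='00' -> emit 'o', reset
Bit 6: prefix='0' (no match yet)
Bit 7: prefix='01' (no match yet)
Bit 8: prefix='010' -> emit 'f', reset
Bit 9: prefix='0' (no match yet)
Bit 10: prefix='01' (no match yet)
Bit 11: prefix='011' -> emit 'm', reset

Answer: 0 3 4 6 9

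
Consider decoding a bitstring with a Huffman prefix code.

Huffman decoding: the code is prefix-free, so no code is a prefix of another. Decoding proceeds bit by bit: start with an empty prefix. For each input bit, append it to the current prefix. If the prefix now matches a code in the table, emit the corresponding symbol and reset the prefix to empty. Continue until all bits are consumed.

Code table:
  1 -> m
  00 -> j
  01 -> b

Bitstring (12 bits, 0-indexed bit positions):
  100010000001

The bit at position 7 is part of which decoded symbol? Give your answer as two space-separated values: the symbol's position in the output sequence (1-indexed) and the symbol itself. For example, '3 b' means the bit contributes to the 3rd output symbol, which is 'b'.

Answer: 5 j

Derivation:
Bit 0: prefix='1' -> emit 'm', reset
Bit 1: prefix='0' (no match yet)
Bit 2: prefix='00' -> emit 'j', reset
Bit 3: prefix='0' (no match yet)
Bit 4: prefix='01' -> emit 'b', reset
Bit 5: prefix='0' (no match yet)
Bit 6: prefix='00' -> emit 'j', reset
Bit 7: prefix='0' (no match yet)
Bit 8: prefix='00' -> emit 'j', reset
Bit 9: prefix='0' (no match yet)
Bit 10: prefix='00' -> emit 'j', reset
Bit 11: prefix='1' -> emit 'm', reset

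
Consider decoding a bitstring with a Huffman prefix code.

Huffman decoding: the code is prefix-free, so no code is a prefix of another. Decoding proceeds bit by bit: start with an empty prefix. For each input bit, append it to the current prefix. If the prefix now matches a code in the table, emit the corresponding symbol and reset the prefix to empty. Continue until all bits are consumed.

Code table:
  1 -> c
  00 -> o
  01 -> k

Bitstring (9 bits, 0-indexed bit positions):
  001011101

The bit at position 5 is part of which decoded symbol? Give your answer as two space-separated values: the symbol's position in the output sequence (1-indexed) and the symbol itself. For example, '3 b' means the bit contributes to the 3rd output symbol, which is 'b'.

Answer: 4 c

Derivation:
Bit 0: prefix='0' (no match yet)
Bit 1: prefix='00' -> emit 'o', reset
Bit 2: prefix='1' -> emit 'c', reset
Bit 3: prefix='0' (no match yet)
Bit 4: prefix='01' -> emit 'k', reset
Bit 5: prefix='1' -> emit 'c', reset
Bit 6: prefix='1' -> emit 'c', reset
Bit 7: prefix='0' (no match yet)
Bit 8: prefix='01' -> emit 'k', reset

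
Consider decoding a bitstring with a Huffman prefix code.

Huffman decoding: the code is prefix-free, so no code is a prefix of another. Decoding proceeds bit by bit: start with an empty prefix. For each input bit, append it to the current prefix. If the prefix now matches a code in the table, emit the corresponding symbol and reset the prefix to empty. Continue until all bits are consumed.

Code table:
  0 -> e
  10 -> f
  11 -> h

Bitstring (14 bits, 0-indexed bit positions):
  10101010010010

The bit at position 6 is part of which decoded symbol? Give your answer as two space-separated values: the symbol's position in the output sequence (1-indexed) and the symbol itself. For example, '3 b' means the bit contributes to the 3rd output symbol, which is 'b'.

Answer: 4 f

Derivation:
Bit 0: prefix='1' (no match yet)
Bit 1: prefix='10' -> emit 'f', reset
Bit 2: prefix='1' (no match yet)
Bit 3: prefix='10' -> emit 'f', reset
Bit 4: prefix='1' (no match yet)
Bit 5: prefix='10' -> emit 'f', reset
Bit 6: prefix='1' (no match yet)
Bit 7: prefix='10' -> emit 'f', reset
Bit 8: prefix='0' -> emit 'e', reset
Bit 9: prefix='1' (no match yet)
Bit 10: prefix='10' -> emit 'f', reset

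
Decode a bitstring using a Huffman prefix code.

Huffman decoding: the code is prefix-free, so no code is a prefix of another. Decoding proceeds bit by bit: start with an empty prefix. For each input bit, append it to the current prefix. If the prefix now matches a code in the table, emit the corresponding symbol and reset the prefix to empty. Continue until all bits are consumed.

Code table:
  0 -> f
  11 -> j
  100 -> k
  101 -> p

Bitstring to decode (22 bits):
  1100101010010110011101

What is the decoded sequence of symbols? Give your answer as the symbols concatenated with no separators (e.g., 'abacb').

Bit 0: prefix='1' (no match yet)
Bit 1: prefix='11' -> emit 'j', reset
Bit 2: prefix='0' -> emit 'f', reset
Bit 3: prefix='0' -> emit 'f', reset
Bit 4: prefix='1' (no match yet)
Bit 5: prefix='10' (no match yet)
Bit 6: prefix='101' -> emit 'p', reset
Bit 7: prefix='0' -> emit 'f', reset
Bit 8: prefix='1' (no match yet)
Bit 9: prefix='10' (no match yet)
Bit 10: prefix='100' -> emit 'k', reset
Bit 11: prefix='1' (no match yet)
Bit 12: prefix='10' (no match yet)
Bit 13: prefix='101' -> emit 'p', reset
Bit 14: prefix='1' (no match yet)
Bit 15: prefix='10' (no match yet)
Bit 16: prefix='100' -> emit 'k', reset
Bit 17: prefix='1' (no match yet)
Bit 18: prefix='11' -> emit 'j', reset
Bit 19: prefix='1' (no match yet)
Bit 20: prefix='10' (no match yet)
Bit 21: prefix='101' -> emit 'p', reset

Answer: jffpfkpkjp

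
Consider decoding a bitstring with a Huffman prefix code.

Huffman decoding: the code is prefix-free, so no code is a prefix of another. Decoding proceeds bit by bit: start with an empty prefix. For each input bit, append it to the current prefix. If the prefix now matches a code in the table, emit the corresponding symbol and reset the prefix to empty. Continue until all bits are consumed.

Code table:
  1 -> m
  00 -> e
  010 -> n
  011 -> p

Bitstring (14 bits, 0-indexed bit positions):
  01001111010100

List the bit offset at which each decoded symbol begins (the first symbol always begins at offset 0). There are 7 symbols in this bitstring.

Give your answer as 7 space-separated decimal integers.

Bit 0: prefix='0' (no match yet)
Bit 1: prefix='01' (no match yet)
Bit 2: prefix='010' -> emit 'n', reset
Bit 3: prefix='0' (no match yet)
Bit 4: prefix='01' (no match yet)
Bit 5: prefix='011' -> emit 'p', reset
Bit 6: prefix='1' -> emit 'm', reset
Bit 7: prefix='1' -> emit 'm', reset
Bit 8: prefix='0' (no match yet)
Bit 9: prefix='01' (no match yet)
Bit 10: prefix='010' -> emit 'n', reset
Bit 11: prefix='1' -> emit 'm', reset
Bit 12: prefix='0' (no match yet)
Bit 13: prefix='00' -> emit 'e', reset

Answer: 0 3 6 7 8 11 12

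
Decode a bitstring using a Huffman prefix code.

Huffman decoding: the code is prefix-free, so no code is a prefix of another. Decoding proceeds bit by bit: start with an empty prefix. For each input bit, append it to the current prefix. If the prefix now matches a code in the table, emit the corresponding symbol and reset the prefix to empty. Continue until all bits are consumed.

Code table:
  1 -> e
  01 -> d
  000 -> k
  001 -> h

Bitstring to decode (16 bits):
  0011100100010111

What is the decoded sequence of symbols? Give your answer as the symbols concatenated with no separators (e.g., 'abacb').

Answer: heehkedee

Derivation:
Bit 0: prefix='0' (no match yet)
Bit 1: prefix='00' (no match yet)
Bit 2: prefix='001' -> emit 'h', reset
Bit 3: prefix='1' -> emit 'e', reset
Bit 4: prefix='1' -> emit 'e', reset
Bit 5: prefix='0' (no match yet)
Bit 6: prefix='00' (no match yet)
Bit 7: prefix='001' -> emit 'h', reset
Bit 8: prefix='0' (no match yet)
Bit 9: prefix='00' (no match yet)
Bit 10: prefix='000' -> emit 'k', reset
Bit 11: prefix='1' -> emit 'e', reset
Bit 12: prefix='0' (no match yet)
Bit 13: prefix='01' -> emit 'd', reset
Bit 14: prefix='1' -> emit 'e', reset
Bit 15: prefix='1' -> emit 'e', reset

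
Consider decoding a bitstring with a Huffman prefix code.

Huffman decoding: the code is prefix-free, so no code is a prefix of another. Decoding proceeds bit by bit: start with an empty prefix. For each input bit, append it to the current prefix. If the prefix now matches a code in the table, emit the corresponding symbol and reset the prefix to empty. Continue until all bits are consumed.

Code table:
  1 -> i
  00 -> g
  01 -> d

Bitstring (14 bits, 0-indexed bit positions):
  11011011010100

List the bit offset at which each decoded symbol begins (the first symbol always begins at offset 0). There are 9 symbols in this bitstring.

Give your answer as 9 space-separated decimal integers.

Bit 0: prefix='1' -> emit 'i', reset
Bit 1: prefix='1' -> emit 'i', reset
Bit 2: prefix='0' (no match yet)
Bit 3: prefix='01' -> emit 'd', reset
Bit 4: prefix='1' -> emit 'i', reset
Bit 5: prefix='0' (no match yet)
Bit 6: prefix='01' -> emit 'd', reset
Bit 7: prefix='1' -> emit 'i', reset
Bit 8: prefix='0' (no match yet)
Bit 9: prefix='01' -> emit 'd', reset
Bit 10: prefix='0' (no match yet)
Bit 11: prefix='01' -> emit 'd', reset
Bit 12: prefix='0' (no match yet)
Bit 13: prefix='00' -> emit 'g', reset

Answer: 0 1 2 4 5 7 8 10 12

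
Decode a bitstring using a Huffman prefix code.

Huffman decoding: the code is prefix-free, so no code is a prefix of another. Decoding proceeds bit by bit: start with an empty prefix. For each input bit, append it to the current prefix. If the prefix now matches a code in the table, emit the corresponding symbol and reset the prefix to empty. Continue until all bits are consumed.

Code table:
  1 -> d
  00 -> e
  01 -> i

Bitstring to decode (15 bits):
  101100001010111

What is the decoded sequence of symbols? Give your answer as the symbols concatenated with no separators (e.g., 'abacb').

Answer: dideediidd

Derivation:
Bit 0: prefix='1' -> emit 'd', reset
Bit 1: prefix='0' (no match yet)
Bit 2: prefix='01' -> emit 'i', reset
Bit 3: prefix='1' -> emit 'd', reset
Bit 4: prefix='0' (no match yet)
Bit 5: prefix='00' -> emit 'e', reset
Bit 6: prefix='0' (no match yet)
Bit 7: prefix='00' -> emit 'e', reset
Bit 8: prefix='1' -> emit 'd', reset
Bit 9: prefix='0' (no match yet)
Bit 10: prefix='01' -> emit 'i', reset
Bit 11: prefix='0' (no match yet)
Bit 12: prefix='01' -> emit 'i', reset
Bit 13: prefix='1' -> emit 'd', reset
Bit 14: prefix='1' -> emit 'd', reset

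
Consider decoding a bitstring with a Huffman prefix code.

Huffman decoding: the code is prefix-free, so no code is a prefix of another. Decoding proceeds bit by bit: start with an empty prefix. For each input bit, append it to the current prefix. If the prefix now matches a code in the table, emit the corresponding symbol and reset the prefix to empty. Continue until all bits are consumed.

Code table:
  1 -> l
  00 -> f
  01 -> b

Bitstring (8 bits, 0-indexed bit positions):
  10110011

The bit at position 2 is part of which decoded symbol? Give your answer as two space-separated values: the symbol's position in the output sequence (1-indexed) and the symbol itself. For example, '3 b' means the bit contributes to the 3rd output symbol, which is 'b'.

Bit 0: prefix='1' -> emit 'l', reset
Bit 1: prefix='0' (no match yet)
Bit 2: prefix='01' -> emit 'b', reset
Bit 3: prefix='1' -> emit 'l', reset
Bit 4: prefix='0' (no match yet)
Bit 5: prefix='00' -> emit 'f', reset
Bit 6: prefix='1' -> emit 'l', reset

Answer: 2 b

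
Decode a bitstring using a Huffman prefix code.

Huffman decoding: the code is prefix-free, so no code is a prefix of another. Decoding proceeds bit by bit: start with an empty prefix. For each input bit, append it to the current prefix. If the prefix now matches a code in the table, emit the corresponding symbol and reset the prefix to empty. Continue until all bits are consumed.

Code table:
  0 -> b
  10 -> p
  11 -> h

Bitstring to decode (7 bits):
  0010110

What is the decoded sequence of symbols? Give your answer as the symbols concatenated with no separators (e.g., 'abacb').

Bit 0: prefix='0' -> emit 'b', reset
Bit 1: prefix='0' -> emit 'b', reset
Bit 2: prefix='1' (no match yet)
Bit 3: prefix='10' -> emit 'p', reset
Bit 4: prefix='1' (no match yet)
Bit 5: prefix='11' -> emit 'h', reset
Bit 6: prefix='0' -> emit 'b', reset

Answer: bbphb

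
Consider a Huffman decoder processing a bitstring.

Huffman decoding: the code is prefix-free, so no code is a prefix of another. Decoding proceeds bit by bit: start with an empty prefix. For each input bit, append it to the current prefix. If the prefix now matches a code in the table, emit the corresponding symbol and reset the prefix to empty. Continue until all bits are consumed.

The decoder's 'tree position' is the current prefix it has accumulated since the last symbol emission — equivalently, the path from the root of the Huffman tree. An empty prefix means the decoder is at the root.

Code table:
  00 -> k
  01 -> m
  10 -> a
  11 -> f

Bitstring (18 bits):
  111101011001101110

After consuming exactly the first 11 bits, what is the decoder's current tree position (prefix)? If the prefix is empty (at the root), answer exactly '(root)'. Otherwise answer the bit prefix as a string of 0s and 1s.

Bit 0: prefix='1' (no match yet)
Bit 1: prefix='11' -> emit 'f', reset
Bit 2: prefix='1' (no match yet)
Bit 3: prefix='11' -> emit 'f', reset
Bit 4: prefix='0' (no match yet)
Bit 5: prefix='01' -> emit 'm', reset
Bit 6: prefix='0' (no match yet)
Bit 7: prefix='01' -> emit 'm', reset
Bit 8: prefix='1' (no match yet)
Bit 9: prefix='10' -> emit 'a', reset
Bit 10: prefix='0' (no match yet)

Answer: 0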